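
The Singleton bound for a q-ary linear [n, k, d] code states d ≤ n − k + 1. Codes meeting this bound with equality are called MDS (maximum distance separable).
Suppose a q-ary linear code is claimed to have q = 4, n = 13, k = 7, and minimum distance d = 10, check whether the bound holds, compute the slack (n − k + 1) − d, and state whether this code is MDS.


Singleton RHS = n − k + 1 = 7, slack = -3, bound violated (no such code; not MDS).

Singleton bound: d ≤ n − k + 1.
Here n = 13, k = 7, so n − k + 1 = 7.
Given d = 10, check d ≤ 7: NO.
Slack = (n − k + 1) − d = -3.
The slack is negative: d = 10 exceeds n − k + 1 = 7 by 3, so the Singleton bound is violated and no linear [13, 7, 10]_4 code can exist. In particular it is not MDS (MDS requires d = n − k + 1 exactly).
Description: the claimed parameters are [13, 7, 10]_4; such a code would be impossible (violates the Singleton bound).


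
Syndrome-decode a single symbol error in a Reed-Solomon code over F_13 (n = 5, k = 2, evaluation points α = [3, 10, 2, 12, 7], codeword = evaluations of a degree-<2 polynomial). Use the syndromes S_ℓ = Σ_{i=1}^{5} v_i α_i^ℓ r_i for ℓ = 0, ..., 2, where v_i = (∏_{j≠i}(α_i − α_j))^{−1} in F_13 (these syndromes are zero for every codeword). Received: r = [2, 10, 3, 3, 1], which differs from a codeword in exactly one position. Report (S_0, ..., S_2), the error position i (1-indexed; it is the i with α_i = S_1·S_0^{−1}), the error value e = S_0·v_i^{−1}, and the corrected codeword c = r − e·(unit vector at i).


S = (3, 6, 12), error at position 3, error magnitude e = 4, c = [2, 10, 12, 3, 1].

Step 1: column multipliers v_i = (∏_{j≠i}(α_i − α_j))^{−1} mod 13.
  i = 1 (α = 3): (3−10)(3−2)(3−12)(3−7) = (−7)·1·(−9)·(−4) = −252 ≡ 8, so v_1 = 8^{−1} = 5 (mod 13).
  i = 2 (α = 10): (10−3)(10−2)(10−12)(10−7) = 7·8·(−2)·3 = −336 ≡ 2, so v_2 = 2^{−1} = 7 (mod 13).
  i = 3 (α = 2): (2−3)(2−10)(2−12)(2−7) = (−1)·(−8)·(−10)·(−5) = 400 ≡ 10, so v_3 = 10^{−1} = 4 (mod 13).
  i = 4 (α = 12): (12−3)(12−10)(12−2)(12−7) = 9·2·10·5 = 900 ≡ 3, so v_4 = 3^{−1} = 9 (mod 13).
  i = 5 (α = 7): (7−3)(7−10)(7−2)(7−12) = 4·(−3)·5·(−5) = 300 ≡ 1, so v_5 = 1^{−1} = 1 (mod 13).
  v = [5, 7, 4, 9, 1].
Step 2: syndromes of r = [2, 10, 3, 3, 1] (all sums mod 13).
  S_0 = Σ v_i r_i = 5·2 + 7·10 + 4·3 + 9·3 + 1·1 = 120 ≡ 3.
  S_1 = Σ v_i α_i r_i = 5·3·2 + 7·10·10 + 4·2·3 + 9·12·3 + 1·7·1 = 1085 ≡ 6.
  α_i^2 mod 13 = [9, 9, 4, 1, 10].
  S_2 = Σ v_i α_i^2 r_i = 5·9·2 + 7·9·10 + 4·4·3 + 9·1·3 + 1·10·1 = 805 ≡ 12.
  S = (3, 6, 12) ≠ 0, so r is not a codeword (an error is present).
Step 3: locate the error. For a single error e at position i, S_ℓ = v_i·e·α_i^ℓ, so α_err = S_1/S_0.
  S_0^{−1} = 3^{−1} = 9 (mod 13), so α_err = 6·9 = 54 ≡ 2 = α_3. Error position i = 3.
  Consistency check: S_2/S_1 = 12·11 = 132 ≡ 2 = α_err ✓ (single-error assumption holds).
Step 4: error magnitude e = S_0/v_3 = S_0·∏_{j≠3}(α_3 − α_j) = 3·10 = 30 ≡ 4 (mod 13).
Step 5: correct position 3: c_3 = r_3 − e = 3 − 4 ≡ 12 (mod 13). Hence c = [2, 10, 12, 3, 1].
  Check: interpolating c through the α_i gives m(x) = 6 + 3·x (degree < 2) with m(α_i) = c_i for every i, so c is indeed a codeword.


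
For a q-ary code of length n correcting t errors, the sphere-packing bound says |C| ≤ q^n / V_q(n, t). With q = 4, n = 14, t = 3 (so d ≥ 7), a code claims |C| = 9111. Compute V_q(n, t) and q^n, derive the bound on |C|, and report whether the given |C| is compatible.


V_q(n, t) = 10690, q^n = 268435456, Hamming bound = 25110, |C| = 9111 ≤ bound (satisfied).

Step 1: Compute V_q(n, t) = Σ_{j=0}^3 C(n, j) (q−1)^j.
  j = 0: C(14,0)·(3)^0 = 1·1 = 1.
  j = 1: C(14,1)·(3)^1 = 14·3 = 42.
  j = 2: C(14,2)·(3)^2 = 91·9 = 819.
  j = 3: C(14,3)·(3)^3 = 364·27 = 9828.
  V_q(n, t) = 1 + 42 + 819 + 9828 = 10690.
Step 2: q^n = 4^14 = 268435456.
Step 3: Hamming bound ⌊q^n / V_q(n,t)⌋ = ⌊268435456/10690⌋ = 25110.
Step 4: Compare |C| = 9111 to 25110: satisfied.
The claimed |C| lies below the Hamming bound.


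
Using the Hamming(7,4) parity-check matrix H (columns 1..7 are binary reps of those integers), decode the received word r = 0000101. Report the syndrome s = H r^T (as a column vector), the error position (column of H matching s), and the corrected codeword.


s = (0, 1, 0)^T, error position = 2, corrected codeword c = 0100101

Compute s = H r^T mod 2 one row at a time:
  s_1 = 0 + 1 + 0 + 1 = 2 ≡ 0 (mod 2).
  s_2 = 0 + 0 + 0 + 1 = 1 ≡ 1 (mod 2).
  s_3 = 0 + 0 + 1 + 1 = 2 ≡ 0 (mod 2).
s = (0, 1, 0)^T — this equals column 2 of H (binary 010), so error is at position 2.
Correct: flip bit 2 of r = 0000101 to get c = 0100101.


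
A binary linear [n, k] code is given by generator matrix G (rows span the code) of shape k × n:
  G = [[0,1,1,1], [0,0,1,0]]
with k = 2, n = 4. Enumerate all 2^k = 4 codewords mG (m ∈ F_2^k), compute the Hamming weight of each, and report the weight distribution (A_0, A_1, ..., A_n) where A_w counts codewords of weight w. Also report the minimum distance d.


Weight distribution: A_0 = 1, A_1 = 1, A_2 = 1, A_3 = 1. Minimum distance d = 1.

Enumerate all 2^2 = 4 messages m ∈ F_2^2.
For each, compute codeword c = mG in F_2^4, then tally its weight.
  m = 00 → c = 0000, weight = 0.
  m = 10 → c = 0111, weight = 3.
  m = 01 → c = 0010, weight = 1.
  m = 11 → c = 0101, weight = 2.
Tally weights:
  weight 0: 1 codewords.
  weight 1: 1 codewords.
  weight 2: 1 codewords.
  weight 3: 1 codewords.
Minimum distance d = smallest w > 0 with A_w > 0 = 1.
Sanity: Σ A_w = 4 = 2^2 = 4 ✓.


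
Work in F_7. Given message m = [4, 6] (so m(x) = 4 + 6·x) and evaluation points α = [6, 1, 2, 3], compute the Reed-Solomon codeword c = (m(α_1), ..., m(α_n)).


c = [5, 3, 2, 1]

Message polynomial: m(x) = 4 + 6·x (mod 7).
For each evaluation point α_i, compute m(α_i) mod 7:
  α_1 = 6: Horner steps 6 → 5, so m(6) = 5.
  α_2 = 1: Horner steps 6 → 3, so m(1) = 3.
  α_3 = 2: Horner steps 6 → 2, so m(2) = 2.
  α_4 = 3: Horner steps 6 → 1, so m(3) = 1.
Codeword c = [5, 3, 2, 1] ∈ F_7^4.


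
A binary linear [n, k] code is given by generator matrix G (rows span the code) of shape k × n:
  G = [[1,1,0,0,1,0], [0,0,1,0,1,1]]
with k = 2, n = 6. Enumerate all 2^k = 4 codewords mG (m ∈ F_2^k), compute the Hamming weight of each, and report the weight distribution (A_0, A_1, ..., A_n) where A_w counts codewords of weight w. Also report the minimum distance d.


Weight distribution: A_0 = 1, A_3 = 2, A_4 = 1. Minimum distance d = 3.

Enumerate all 2^2 = 4 messages m ∈ F_2^2.
For each, compute codeword c = mG in F_2^6, then tally its weight.
  m = 00 → c = 000000, weight = 0.
  m = 10 → c = 110010, weight = 3.
  m = 01 → c = 001011, weight = 3.
  m = 11 → c = 111001, weight = 4.
Tally weights:
  weight 0: 1 codewords.
  weight 3: 2 codewords.
  weight 4: 1 codewords.
Minimum distance d = smallest w > 0 with A_w > 0 = 3.
Sanity: Σ A_w = 4 = 2^2 = 4 ✓.


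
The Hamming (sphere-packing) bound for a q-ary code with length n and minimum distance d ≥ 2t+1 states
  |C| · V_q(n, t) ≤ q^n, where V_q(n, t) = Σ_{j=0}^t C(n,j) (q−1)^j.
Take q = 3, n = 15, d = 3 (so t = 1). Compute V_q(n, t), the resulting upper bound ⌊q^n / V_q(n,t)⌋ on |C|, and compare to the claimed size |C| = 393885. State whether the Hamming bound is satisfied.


V_q(n, t) = 31, q^n = 14348907, Hamming bound = 462867, |C| = 393885 ≤ bound (satisfied).

Step 1: Compute V_q(n, t) = Σ_{j=0}^1 C(n, j) (q−1)^j.
  j = 0: C(15,0)·(2)^0 = 1·1 = 1.
  j = 1: C(15,1)·(2)^1 = 15·2 = 30.
  V_q(n, t) = 1 + 30 = 31.
Step 2: q^n = 3^15 = 14348907.
Step 3: Hamming bound ⌊q^n / V_q(n,t)⌋ = ⌊14348907/31⌋ = 462867.
Step 4: Compare |C| = 393885 to 462867: satisfied.
The claimed |C| lies below the Hamming bound.


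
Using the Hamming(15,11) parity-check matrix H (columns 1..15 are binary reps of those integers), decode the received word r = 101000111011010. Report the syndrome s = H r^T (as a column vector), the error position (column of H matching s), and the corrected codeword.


s = (1, 1, 0, 1)^T, error position = 13, corrected codeword c = 101000111011110

Compute s = H r^T mod 2 one row at a time:
  s_1 = 1 + 1 + 0 + 1 + 1 + 0 + 1 + 0 = 5 ≡ 1 (mod 2).
  s_2 = 0 + 0 + 0 + 1 + 1 + 0 + 1 + 0 = 3 ≡ 1 (mod 2).
  s_3 = 0 + 1 + 0 + 1 + 0 + 1 + 1 + 0 = 4 ≡ 0 (mod 2).
  s_4 = 1 + 1 + 0 + 1 + 1 + 1 + 0 + 0 = 5 ≡ 1 (mod 2).
s = (1, 1, 0, 1)^T — this equals column 13 of H (binary 1101), so error is at position 13.
Correct: flip bit 13 of r = 101000111011010 to get c = 101000111011110.


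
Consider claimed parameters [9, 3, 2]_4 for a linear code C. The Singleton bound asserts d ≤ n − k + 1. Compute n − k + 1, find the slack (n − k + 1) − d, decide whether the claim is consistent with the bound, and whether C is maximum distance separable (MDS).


Singleton RHS = n − k + 1 = 7, slack = 5, bound satisfied, not MDS.

Singleton bound: d ≤ n − k + 1.
Here n = 9, k = 3, so n − k + 1 = 7.
Given d = 2, check d ≤ 7: YES.
Slack = (n − k + 1) − d = 5.
The code is NOT MDS (slack = 5 > 0).
Description: the claimed parameters are [9, 3, 2]_4; such a code would be non-MDS.


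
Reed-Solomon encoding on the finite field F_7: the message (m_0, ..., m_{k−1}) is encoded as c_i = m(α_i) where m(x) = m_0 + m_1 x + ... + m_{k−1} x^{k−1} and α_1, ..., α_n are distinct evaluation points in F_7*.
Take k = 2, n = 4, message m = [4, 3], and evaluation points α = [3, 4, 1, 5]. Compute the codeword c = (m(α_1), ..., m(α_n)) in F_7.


c = [6, 2, 0, 5]

Message polynomial: m(x) = 4 + 3·x (mod 7).
For each evaluation point α_i, compute m(α_i) mod 7:
  α_1 = 3: Horner steps 3 → 6, so m(3) = 6.
  α_2 = 4: Horner steps 3 → 2, so m(4) = 2.
  α_3 = 1: Horner steps 3 → 0, so m(1) = 0.
  α_4 = 5: Horner steps 3 → 5, so m(5) = 5.
Codeword c = [6, 2, 0, 5] ∈ F_7^4.


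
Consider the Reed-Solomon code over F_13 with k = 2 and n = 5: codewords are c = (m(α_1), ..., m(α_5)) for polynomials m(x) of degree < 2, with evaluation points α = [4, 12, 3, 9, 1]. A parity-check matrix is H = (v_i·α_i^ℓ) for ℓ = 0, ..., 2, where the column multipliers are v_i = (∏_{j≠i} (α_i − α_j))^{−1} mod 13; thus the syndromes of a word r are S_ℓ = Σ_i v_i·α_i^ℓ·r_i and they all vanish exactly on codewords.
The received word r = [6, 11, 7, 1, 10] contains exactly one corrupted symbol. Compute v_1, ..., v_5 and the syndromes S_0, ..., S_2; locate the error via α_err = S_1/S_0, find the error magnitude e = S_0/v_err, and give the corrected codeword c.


S = (5, 5, 5), error at position 5, error magnitude e = 1, c = [6, 11, 7, 1, 9].

Step 1: column multipliers v_i = (∏_{j≠i}(α_i − α_j))^{−1} mod 13.
  i = 1 (α = 4): (4−12)(4−3)(4−9)(4−1) = (−8)·1·(−5)·3 = 120 ≡ 3, so v_1 = 3^{−1} = 9 (mod 13).
  i = 2 (α = 12): (12−4)(12−3)(12−9)(12−1) = 8·9·3·11 = 2376 ≡ 10, so v_2 = 10^{−1} = 4 (mod 13).
  i = 3 (α = 3): (3−4)(3−12)(3−9)(3−1) = (−1)·(−9)·(−6)·2 = −108 ≡ 9, so v_3 = 9^{−1} = 3 (mod 13).
  i = 4 (α = 9): (9−4)(9−12)(9−3)(9−1) = 5·(−3)·6·8 = −720 ≡ 8, so v_4 = 8^{−1} = 5 (mod 13).
  i = 5 (α = 1): (1−4)(1−12)(1−3)(1−9) = (−3)·(−11)·(−2)·(−8) = 528 ≡ 8, so v_5 = 8^{−1} = 5 (mod 13).
  v = [9, 4, 3, 5, 5].
Step 2: syndromes of r = [6, 11, 7, 1, 10] (all sums mod 13).
  S_0 = Σ v_i r_i = 9·6 + 4·11 + 3·7 + 5·1 + 5·10 = 174 ≡ 5.
  S_1 = Σ v_i α_i r_i = 9·4·6 + 4·12·11 + 3·3·7 + 5·9·1 + 5·1·10 = 902 ≡ 5.
  α_i^2 mod 13 = [3, 1, 9, 3, 1].
  S_2 = Σ v_i α_i^2 r_i = 9·3·6 + 4·1·11 + 3·9·7 + 5·3·1 + 5·1·10 = 460 ≡ 5.
  S = (5, 5, 5) ≠ 0, so r is not a codeword (an error is present).
Step 3: locate the error. For a single error e at position i, S_ℓ = v_i·e·α_i^ℓ, so α_err = S_1/S_0.
  S_0^{−1} = 5^{−1} = 8 (mod 13), so α_err = 5·8 = 40 ≡ 1 = α_5. Error position i = 5.
  Consistency check: S_2/S_1 = 5·8 = 40 ≡ 1 = α_err ✓ (single-error assumption holds).
Step 4: error magnitude e = S_0/v_5 = S_0·∏_{j≠5}(α_5 − α_j) = 5·8 = 40 ≡ 1 (mod 13).
Step 5: correct position 5: c_5 = r_5 − e = 10 − 1 ≡ 9 (mod 13). Hence c = [6, 11, 7, 1, 9].
  Check: interpolating c through the α_i gives m(x) = 10 + 12·x (degree < 2) with m(α_i) = c_i for every i, so c is indeed a codeword.


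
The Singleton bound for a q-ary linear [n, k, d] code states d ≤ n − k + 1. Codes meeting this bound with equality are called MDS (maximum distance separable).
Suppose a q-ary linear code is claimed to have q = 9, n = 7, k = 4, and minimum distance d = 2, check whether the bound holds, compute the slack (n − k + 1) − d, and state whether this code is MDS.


Singleton RHS = n − k + 1 = 4, slack = 2, bound satisfied, not MDS.

Singleton bound: d ≤ n − k + 1.
Here n = 7, k = 4, so n − k + 1 = 4.
Given d = 2, check d ≤ 4: YES.
Slack = (n − k + 1) − d = 2.
The code is NOT MDS (slack = 2 > 0).
Description: the claimed parameters are [7, 4, 2]_9; such a code would be non-MDS.


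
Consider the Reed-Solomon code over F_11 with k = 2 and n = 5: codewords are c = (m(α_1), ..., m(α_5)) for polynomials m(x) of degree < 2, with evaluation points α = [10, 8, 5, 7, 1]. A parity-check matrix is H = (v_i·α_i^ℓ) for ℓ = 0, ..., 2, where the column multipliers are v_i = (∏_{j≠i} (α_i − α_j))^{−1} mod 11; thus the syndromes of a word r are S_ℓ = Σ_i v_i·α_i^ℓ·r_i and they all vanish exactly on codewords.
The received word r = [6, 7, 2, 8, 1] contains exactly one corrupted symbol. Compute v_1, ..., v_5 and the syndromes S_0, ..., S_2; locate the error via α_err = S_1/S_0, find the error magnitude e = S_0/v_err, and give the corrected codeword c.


S = (9, 6, 4), error at position 2, error magnitude e = 7, c = [6, 0, 2, 8, 1].

Step 1: column multipliers v_i = (∏_{j≠i}(α_i − α_j))^{−1} mod 11.
  i = 1 (α = 10): (10−8)(10−5)(10−7)(10−1) = 2·5·3·9 = 270 ≡ 6, so v_1 = 6^{−1} = 2 (mod 11).
  i = 2 (α = 8): (8−10)(8−5)(8−7)(8−1) = (−2)·3·1·7 = −42 ≡ 2, so v_2 = 2^{−1} = 6 (mod 11).
  i = 3 (α = 5): (5−10)(5−8)(5−7)(5−1) = (−5)·(−3)·(−2)·4 = −120 ≡ 1, so v_3 = 1^{−1} = 1 (mod 11).
  i = 4 (α = 7): (7−10)(7−8)(7−5)(7−1) = (−3)·(−1)·2·6 = 36 ≡ 3, so v_4 = 3^{−1} = 4 (mod 11).
  i = 5 (α = 1): (1−10)(1−8)(1−5)(1−7) = (−9)·(−7)·(−4)·(−6) = 1512 ≡ 5, so v_5 = 5^{−1} = 9 (mod 11).
  v = [2, 6, 1, 4, 9].
Step 2: syndromes of r = [6, 7, 2, 8, 1] (all sums mod 11).
  S_0 = Σ v_i r_i = 2·6 + 6·7 + 1·2 + 4·8 + 9·1 = 97 ≡ 9.
  S_1 = Σ v_i α_i r_i = 2·10·6 + 6·8·7 + 1·5·2 + 4·7·8 + 9·1·1 = 699 ≡ 6.
  α_i^2 mod 11 = [1, 9, 3, 5, 1].
  S_2 = Σ v_i α_i^2 r_i = 2·1·6 + 6·9·7 + 1·3·2 + 4·5·8 + 9·1·1 = 565 ≡ 4.
  S = (9, 6, 4) ≠ 0, so r is not a codeword (an error is present).
Step 3: locate the error. For a single error e at position i, S_ℓ = v_i·e·α_i^ℓ, so α_err = S_1/S_0.
  S_0^{−1} = 9^{−1} = 5 (mod 11), so α_err = 6·5 = 30 ≡ 8 = α_2. Error position i = 2.
  Consistency check: S_2/S_1 = 4·2 = 8 ≡ 8 = α_err ✓ (single-error assumption holds).
Step 4: error magnitude e = S_0/v_2 = S_0·∏_{j≠2}(α_2 − α_j) = 9·2 = 18 ≡ 7 (mod 11).
Step 5: correct position 2: c_2 = r_2 − e = 7 − 7 ≡ 0 (mod 11). Hence c = [6, 0, 2, 8, 1].
  Check: interpolating c through the α_i gives m(x) = 9 + 3·x (degree < 2) with m(α_i) = c_i for every i, so c is indeed a codeword.


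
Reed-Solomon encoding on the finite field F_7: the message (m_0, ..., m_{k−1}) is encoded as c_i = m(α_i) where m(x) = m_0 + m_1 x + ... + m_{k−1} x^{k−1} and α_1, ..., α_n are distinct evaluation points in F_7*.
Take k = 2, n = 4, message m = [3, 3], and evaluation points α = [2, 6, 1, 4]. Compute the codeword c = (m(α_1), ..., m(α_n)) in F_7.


c = [2, 0, 6, 1]

Message polynomial: m(x) = 3 + 3·x (mod 7).
For each evaluation point α_i, compute m(α_i) mod 7:
  α_1 = 2: Horner steps 3 → 2, so m(2) = 2.
  α_2 = 6: Horner steps 3 → 0, so m(6) = 0.
  α_3 = 1: Horner steps 3 → 6, so m(1) = 6.
  α_4 = 4: Horner steps 3 → 1, so m(4) = 1.
Codeword c = [2, 0, 6, 1] ∈ F_7^4.


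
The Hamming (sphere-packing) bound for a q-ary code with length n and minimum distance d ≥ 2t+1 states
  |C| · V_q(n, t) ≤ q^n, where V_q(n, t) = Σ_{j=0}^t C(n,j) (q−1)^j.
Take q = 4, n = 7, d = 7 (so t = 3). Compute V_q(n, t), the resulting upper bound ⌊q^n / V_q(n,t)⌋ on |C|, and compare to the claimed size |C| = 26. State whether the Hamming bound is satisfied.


V_q(n, t) = 1156, q^n = 16384, Hamming bound = 14, |C| = 26 > bound (violated).

Step 1: Compute V_q(n, t) = Σ_{j=0}^3 C(n, j) (q−1)^j.
  j = 0: C(7,0)·(3)^0 = 1·1 = 1.
  j = 1: C(7,1)·(3)^1 = 7·3 = 21.
  j = 2: C(7,2)·(3)^2 = 21·9 = 189.
  j = 3: C(7,3)·(3)^3 = 35·27 = 945.
  V_q(n, t) = 1 + 21 + 189 + 945 = 1156.
Step 2: q^n = 4^7 = 16384.
Step 3: Hamming bound ⌊q^n / V_q(n,t)⌋ = ⌊16384/1156⌋ = 14.
Step 4: Compare |C| = 26 to 14: violated.
The claimed |C| lies above the Hamming bound, so no 4-ary code of length 7 with d ≥ 7 can have 26 codewords.


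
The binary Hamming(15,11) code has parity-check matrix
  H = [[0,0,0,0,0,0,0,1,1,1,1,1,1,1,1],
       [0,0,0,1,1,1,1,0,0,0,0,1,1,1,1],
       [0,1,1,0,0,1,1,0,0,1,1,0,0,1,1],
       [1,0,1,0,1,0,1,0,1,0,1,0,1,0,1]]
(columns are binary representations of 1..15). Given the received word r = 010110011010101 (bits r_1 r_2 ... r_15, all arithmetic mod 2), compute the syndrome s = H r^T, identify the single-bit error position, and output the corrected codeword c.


s = (1, 0, 1, 1)^T, error position = 11, corrected codeword c = 010110011000101

Compute s = H r^T mod 2 one row at a time:
  s_1 = 1 + 1 + 0 + 1 + 0 + 1 + 0 + 1 = 5 ≡ 1 (mod 2).
  s_2 = 1 + 1 + 0 + 0 + 0 + 1 + 0 + 1 = 4 ≡ 0 (mod 2).
  s_3 = 1 + 0 + 0 + 0 + 0 + 1 + 0 + 1 = 3 ≡ 1 (mod 2).
  s_4 = 0 + 0 + 1 + 0 + 1 + 1 + 1 + 1 = 5 ≡ 1 (mod 2).
s = (1, 0, 1, 1)^T — this equals column 11 of H (binary 1011), so error is at position 11.
Correct: flip bit 11 of r = 010110011010101 to get c = 010110011000101.


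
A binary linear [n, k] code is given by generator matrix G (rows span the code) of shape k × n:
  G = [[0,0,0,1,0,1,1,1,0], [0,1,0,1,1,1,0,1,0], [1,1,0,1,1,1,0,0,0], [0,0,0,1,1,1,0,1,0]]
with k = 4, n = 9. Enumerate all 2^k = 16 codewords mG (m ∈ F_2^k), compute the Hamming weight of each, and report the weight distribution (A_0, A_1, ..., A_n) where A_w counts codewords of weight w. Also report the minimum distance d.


Weight distribution: A_0 = 1, A_1 = 1, A_2 = 2, A_3 = 2, A_4 = 5, A_5 = 5. Minimum distance d = 1.

Enumerate all 2^4 = 16 messages m ∈ F_2^4.
For each, compute codeword c = mG in F_2^9, then tally its weight.
  m = 0000 → c = 000000000, weight = 0.
  m = 1000 → c = 000101110, weight = 4.
  m = 0100 → c = 010111010, weight = 5.
  m = 1100 → c = 010010100, weight = 3.
  m = 0010 → c = 110111000, weight = 5.
  m = 1010 → c = 110010110, weight = 5.
  m = 0110 → c = 100000010, weight = 2.
  m = 1110 → c = 100101100, weight = 4.
  m = 0001 → c = 000111010, weight = 4.
  m = 1001 → c = 000010100, weight = 2.
  m = 0101 → c = 010000000, weight = 1.
  m = 1101 → c = 010101110, weight = 5.
  m = 0011 → c = 110000010, weight = 3.
  m = 1011 → c = 110101100, weight = 5.
  m = 0111 → c = 100111000, weight = 4.
  m = 1111 → c = 100010110, weight = 4.
Tally weights:
  weight 0: 1 codewords.
  weight 1: 1 codewords.
  weight 2: 2 codewords.
  weight 3: 2 codewords.
  weight 4: 5 codewords.
  weight 5: 5 codewords.
Minimum distance d = smallest w > 0 with A_w > 0 = 1.
Sanity: Σ A_w = 16 = 2^4 = 16 ✓.


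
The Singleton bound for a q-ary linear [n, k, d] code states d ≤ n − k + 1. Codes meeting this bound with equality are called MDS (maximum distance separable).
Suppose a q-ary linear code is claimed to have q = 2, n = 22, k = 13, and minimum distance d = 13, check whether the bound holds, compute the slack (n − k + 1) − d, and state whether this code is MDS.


Singleton RHS = n − k + 1 = 10, slack = -3, bound violated (no such code; not MDS).

Singleton bound: d ≤ n − k + 1.
Here n = 22, k = 13, so n − k + 1 = 10.
Given d = 13, check d ≤ 10: NO.
Slack = (n − k + 1) − d = -3.
The slack is negative: d = 13 exceeds n − k + 1 = 10 by 3, so the Singleton bound is violated and no linear [22, 13, 13]_2 code can exist. In particular it is not MDS (MDS requires d = n − k + 1 exactly).
Description: the claimed parameters are [22, 13, 13]_2; such a code would be impossible (violates the Singleton bound).


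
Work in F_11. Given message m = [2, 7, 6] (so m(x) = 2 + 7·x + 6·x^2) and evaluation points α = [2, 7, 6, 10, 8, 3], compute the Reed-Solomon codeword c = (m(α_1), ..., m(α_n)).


c = [7, 4, 7, 1, 2, 0]

Message polynomial: m(x) = 2 + 7·x + 6·x^2 (mod 11).
For each evaluation point α_i, compute m(α_i) mod 11:
  α_1 = 2: Horner steps 6 → 8 → 7, so m(2) = 7.
  α_2 = 7: Horner steps 6 → 5 → 4, so m(7) = 4.
  α_3 = 6: Horner steps 6 → 10 → 7, so m(6) = 7.
  α_4 = 10: Horner steps 6 → 1 → 1, so m(10) = 1.
  α_5 = 8: Horner steps 6 → 0 → 2, so m(8) = 2.
  α_6 = 3: Horner steps 6 → 3 → 0, so m(3) = 0.
Codeword c = [7, 4, 7, 1, 2, 0] ∈ F_11^6.


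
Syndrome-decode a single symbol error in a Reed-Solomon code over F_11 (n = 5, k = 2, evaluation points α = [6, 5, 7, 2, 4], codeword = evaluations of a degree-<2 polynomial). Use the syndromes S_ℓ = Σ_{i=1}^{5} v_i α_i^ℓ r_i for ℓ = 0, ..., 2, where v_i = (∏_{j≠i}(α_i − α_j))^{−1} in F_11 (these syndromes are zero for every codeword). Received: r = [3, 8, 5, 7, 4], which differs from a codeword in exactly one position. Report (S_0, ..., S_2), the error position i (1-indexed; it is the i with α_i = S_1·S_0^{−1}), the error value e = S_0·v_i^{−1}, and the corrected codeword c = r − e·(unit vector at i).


S = (8, 4, 2), error at position 1, error magnitude e = 2, c = [1, 8, 5, 7, 4].

Step 1: column multipliers v_i = (∏_{j≠i}(α_i − α_j))^{−1} mod 11.
  i = 1 (α = 6): (6−5)(6−7)(6−2)(6−4) = 1·(−1)·4·2 = −8 ≡ 3, so v_1 = 3^{−1} = 4 (mod 11).
  i = 2 (α = 5): (5−6)(5−7)(5−2)(5−4) = (−1)·(−2)·3·1 = 6 ≡ 6, so v_2 = 6^{−1} = 2 (mod 11).
  i = 3 (α = 7): (7−6)(7−5)(7−2)(7−4) = 1·2·5·3 = 30 ≡ 8, so v_3 = 8^{−1} = 7 (mod 11).
  i = 4 (α = 2): (2−6)(2−5)(2−7)(2−4) = (−4)·(−3)·(−5)·(−2) = 120 ≡ 10, so v_4 = 10^{−1} = 10 (mod 11).
  i = 5 (α = 4): (4−6)(4−5)(4−7)(4−2) = (−2)·(−1)·(−3)·2 = −12 ≡ 10, so v_5 = 10^{−1} = 10 (mod 11).
  v = [4, 2, 7, 10, 10].
Step 2: syndromes of r = [3, 8, 5, 7, 4] (all sums mod 11).
  S_0 = Σ v_i r_i = 4·3 + 2·8 + 7·5 + 10·7 + 10·4 = 173 ≡ 8.
  S_1 = Σ v_i α_i r_i = 4·6·3 + 2·5·8 + 7·7·5 + 10·2·7 + 10·4·4 = 697 ≡ 4.
  α_i^2 mod 11 = [3, 3, 5, 4, 5].
  S_2 = Σ v_i α_i^2 r_i = 4·3·3 + 2·3·8 + 7·5·5 + 10·4·7 + 10·5·4 = 739 ≡ 2.
  S = (8, 4, 2) ≠ 0, so r is not a codeword (an error is present).
Step 3: locate the error. For a single error e at position i, S_ℓ = v_i·e·α_i^ℓ, so α_err = S_1/S_0.
  S_0^{−1} = 8^{−1} = 7 (mod 11), so α_err = 4·7 = 28 ≡ 6 = α_1. Error position i = 1.
  Consistency check: S_2/S_1 = 2·3 = 6 ≡ 6 = α_err ✓ (single-error assumption holds).
Step 4: error magnitude e = S_0/v_1 = S_0·∏_{j≠1}(α_1 − α_j) = 8·3 = 24 ≡ 2 (mod 11).
Step 5: correct position 1: c_1 = r_1 − e = 3 − 2 ≡ 1 (mod 11). Hence c = [1, 8, 5, 7, 4].
  Check: interpolating c through the α_i gives m(x) = 10 + 4·x (degree < 2) with m(α_i) = c_i for every i, so c is indeed a codeword.


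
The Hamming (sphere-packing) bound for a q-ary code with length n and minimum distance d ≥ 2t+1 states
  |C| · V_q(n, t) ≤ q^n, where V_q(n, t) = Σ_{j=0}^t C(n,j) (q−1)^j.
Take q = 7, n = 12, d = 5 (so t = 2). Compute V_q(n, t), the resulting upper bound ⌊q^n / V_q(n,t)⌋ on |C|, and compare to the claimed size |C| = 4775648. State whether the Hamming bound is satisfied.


V_q(n, t) = 2449, q^n = 13841287201, Hamming bound = 5651811, |C| = 4775648 ≤ bound (satisfied).

Step 1: Compute V_q(n, t) = Σ_{j=0}^2 C(n, j) (q−1)^j.
  j = 0: C(12,0)·(6)^0 = 1·1 = 1.
  j = 1: C(12,1)·(6)^1 = 12·6 = 72.
  j = 2: C(12,2)·(6)^2 = 66·36 = 2376.
  V_q(n, t) = 1 + 72 + 2376 = 2449.
Step 2: q^n = 7^12 = 13841287201.
Step 3: Hamming bound ⌊q^n / V_q(n,t)⌋ = ⌊13841287201/2449⌋ = 5651811.
Step 4: Compare |C| = 4775648 to 5651811: satisfied.
The claimed |C| lies below the Hamming bound.


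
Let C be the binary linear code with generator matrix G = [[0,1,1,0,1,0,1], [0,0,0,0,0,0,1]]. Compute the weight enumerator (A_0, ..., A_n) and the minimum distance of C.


Weight distribution: A_0 = 1, A_1 = 1, A_3 = 1, A_4 = 1. Minimum distance d = 1.

Enumerate all 2^2 = 4 messages m ∈ F_2^2.
For each, compute codeword c = mG in F_2^7, then tally its weight.
  m = 00 → c = 0000000, weight = 0.
  m = 10 → c = 0110101, weight = 4.
  m = 01 → c = 0000001, weight = 1.
  m = 11 → c = 0110100, weight = 3.
Tally weights:
  weight 0: 1 codewords.
  weight 1: 1 codewords.
  weight 3: 1 codewords.
  weight 4: 1 codewords.
Minimum distance d = smallest w > 0 with A_w > 0 = 1.
Sanity: Σ A_w = 4 = 2^2 = 4 ✓.


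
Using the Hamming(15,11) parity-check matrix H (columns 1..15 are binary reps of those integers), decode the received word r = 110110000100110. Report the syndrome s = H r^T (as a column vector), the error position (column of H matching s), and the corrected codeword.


s = (1, 0, 1, 1)^T, error position = 11, corrected codeword c = 110110000110110

Compute s = H r^T mod 2 one row at a time:
  s_1 = 0 + 0 + 1 + 0 + 0 + 1 + 1 + 0 = 3 ≡ 1 (mod 2).
  s_2 = 1 + 1 + 0 + 0 + 0 + 1 + 1 + 0 = 4 ≡ 0 (mod 2).
  s_3 = 1 + 0 + 0 + 0 + 1 + 0 + 1 + 0 = 3 ≡ 1 (mod 2).
  s_4 = 1 + 0 + 1 + 0 + 0 + 0 + 1 + 0 = 3 ≡ 1 (mod 2).
s = (1, 0, 1, 1)^T — this equals column 11 of H (binary 1011), so error is at position 11.
Correct: flip bit 11 of r = 110110000100110 to get c = 110110000110110.


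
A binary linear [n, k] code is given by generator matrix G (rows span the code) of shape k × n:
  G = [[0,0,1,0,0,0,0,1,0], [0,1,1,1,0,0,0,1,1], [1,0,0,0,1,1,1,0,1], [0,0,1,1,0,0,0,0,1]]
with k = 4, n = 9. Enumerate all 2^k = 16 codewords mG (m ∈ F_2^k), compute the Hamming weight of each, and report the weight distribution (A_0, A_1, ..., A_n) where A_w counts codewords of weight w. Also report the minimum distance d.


Weight distribution: A_0 = 1, A_2 = 3, A_3 = 3, A_5 = 2, A_6 = 3, A_7 = 3, A_8 = 1. Minimum distance d = 2.

Enumerate all 2^4 = 16 messages m ∈ F_2^4.
For each, compute codeword c = mG in F_2^9, then tally its weight.
  m = 0000 → c = 000000000, weight = 0.
  m = 1000 → c = 001000010, weight = 2.
  m = 0100 → c = 011100011, weight = 5.
  m = 1100 → c = 010100001, weight = 3.
  m = 0010 → c = 100011101, weight = 5.
  m = 1010 → c = 101011111, weight = 7.
  m = 0110 → c = 111111110, weight = 8.
  m = 1110 → c = 110111100, weight = 6.
  m = 0001 → c = 001100001, weight = 3.
  m = 1001 → c = 000100011, weight = 3.
  m = 0101 → c = 010000010, weight = 2.
  m = 1101 → c = 011000000, weight = 2.
  m = 0011 → c = 101111100, weight = 6.
  m = 1011 → c = 100111110, weight = 6.
  m = 0111 → c = 110011111, weight = 7.
  m = 1111 → c = 111011101, weight = 7.
Tally weights:
  weight 0: 1 codewords.
  weight 2: 3 codewords.
  weight 3: 3 codewords.
  weight 5: 2 codewords.
  weight 6: 3 codewords.
  weight 7: 3 codewords.
  weight 8: 1 codewords.
Minimum distance d = smallest w > 0 with A_w > 0 = 2.
Sanity: Σ A_w = 16 = 2^4 = 16 ✓.


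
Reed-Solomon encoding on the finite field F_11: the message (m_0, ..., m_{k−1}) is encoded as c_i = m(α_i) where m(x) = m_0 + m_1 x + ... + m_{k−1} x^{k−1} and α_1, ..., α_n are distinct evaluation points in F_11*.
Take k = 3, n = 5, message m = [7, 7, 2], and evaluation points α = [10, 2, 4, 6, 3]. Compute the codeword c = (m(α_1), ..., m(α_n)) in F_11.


c = [2, 7, 1, 0, 2]

Message polynomial: m(x) = 7 + 7·x + 2·x^2 (mod 11).
For each evaluation point α_i, compute m(α_i) mod 11:
  α_1 = 10: Horner steps 2 → 5 → 2, so m(10) = 2.
  α_2 = 2: Horner steps 2 → 0 → 7, so m(2) = 7.
  α_3 = 4: Horner steps 2 → 4 → 1, so m(4) = 1.
  α_4 = 6: Horner steps 2 → 8 → 0, so m(6) = 0.
  α_5 = 3: Horner steps 2 → 2 → 2, so m(3) = 2.
Codeword c = [2, 7, 1, 0, 2] ∈ F_11^5.


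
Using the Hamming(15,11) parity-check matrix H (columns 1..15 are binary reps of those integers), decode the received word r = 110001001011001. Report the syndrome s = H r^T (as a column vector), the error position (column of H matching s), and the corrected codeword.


s = (0, 1, 0, 0)^T, error position = 4, corrected codeword c = 110101001011001

Compute s = H r^T mod 2 one row at a time:
  s_1 = 0 + 1 + 0 + 1 + 1 + 0 + 0 + 1 = 4 ≡ 0 (mod 2).
  s_2 = 0 + 0 + 1 + 0 + 1 + 0 + 0 + 1 = 3 ≡ 1 (mod 2).
  s_3 = 1 + 0 + 1 + 0 + 0 + 1 + 0 + 1 = 4 ≡ 0 (mod 2).
  s_4 = 1 + 0 + 0 + 0 + 1 + 1 + 0 + 1 = 4 ≡ 0 (mod 2).
s = (0, 1, 0, 0)^T — this equals column 4 of H (binary 0100), so error is at position 4.
Correct: flip bit 4 of r = 110001001011001 to get c = 110101001011001.


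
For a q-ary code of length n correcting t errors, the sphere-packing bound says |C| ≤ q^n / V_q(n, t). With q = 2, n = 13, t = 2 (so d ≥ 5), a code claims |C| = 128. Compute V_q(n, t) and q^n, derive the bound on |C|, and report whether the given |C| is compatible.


V_q(n, t) = 92, q^n = 8192, Hamming bound = 89, |C| = 128 > bound (violated).

Step 1: Compute V_q(n, t) = Σ_{j=0}^2 C(n, j) (q−1)^j.
  j = 0: C(13,0)·(1)^0 = 1·1 = 1.
  j = 1: C(13,1)·(1)^1 = 13·1 = 13.
  j = 2: C(13,2)·(1)^2 = 78·1 = 78.
  V_q(n, t) = 1 + 13 + 78 = 92.
Step 2: q^n = 2^13 = 8192.
Step 3: Hamming bound ⌊q^n / V_q(n,t)⌋ = ⌊8192/92⌋ = 89.
Step 4: Compare |C| = 128 to 89: violated.
The claimed |C| lies above the Hamming bound, so no 2-ary code of length 13 with d ≥ 5 can have 128 codewords.


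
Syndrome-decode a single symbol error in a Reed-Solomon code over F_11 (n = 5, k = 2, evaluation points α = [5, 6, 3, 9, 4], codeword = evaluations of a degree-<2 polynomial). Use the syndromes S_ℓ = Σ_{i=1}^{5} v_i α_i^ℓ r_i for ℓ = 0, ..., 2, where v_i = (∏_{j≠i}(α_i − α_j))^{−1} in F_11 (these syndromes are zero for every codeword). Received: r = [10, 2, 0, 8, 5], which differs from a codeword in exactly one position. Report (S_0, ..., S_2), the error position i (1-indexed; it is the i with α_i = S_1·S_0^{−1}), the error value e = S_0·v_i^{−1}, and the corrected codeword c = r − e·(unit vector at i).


S = (5, 8, 4), error at position 2, error magnitude e = 9, c = [10, 4, 0, 8, 5].

Step 1: column multipliers v_i = (∏_{j≠i}(α_i − α_j))^{−1} mod 11.
  i = 1 (α = 5): (5−6)(5−3)(5−9)(5−4) = (−1)·2·(−4)·1 = 8 ≡ 8, so v_1 = 8^{−1} = 7 (mod 11).
  i = 2 (α = 6): (6−5)(6−3)(6−9)(6−4) = 1·3·(−3)·2 = −18 ≡ 4, so v_2 = 4^{−1} = 3 (mod 11).
  i = 3 (α = 3): (3−5)(3−6)(3−9)(3−4) = (−2)·(−3)·(−6)·(−1) = 36 ≡ 3, so v_3 = 3^{−1} = 4 (mod 11).
  i = 4 (α = 9): (9−5)(9−6)(9−3)(9−4) = 4·3·6·5 = 360 ≡ 8, so v_4 = 8^{−1} = 7 (mod 11).
  i = 5 (α = 4): (4−5)(4−6)(4−3)(4−9) = (−1)·(−2)·1·(−5) = −10 ≡ 1, so v_5 = 1^{−1} = 1 (mod 11).
  v = [7, 3, 4, 7, 1].
Step 2: syndromes of r = [10, 2, 0, 8, 5] (all sums mod 11).
  S_0 = Σ v_i r_i = 7·10 + 3·2 + 4·0 + 7·8 + 1·5 = 137 ≡ 5.
  S_1 = Σ v_i α_i r_i = 7·5·10 + 3·6·2 + 4·3·0 + 7·9·8 + 1·4·5 = 910 ≡ 8.
  α_i^2 mod 11 = [3, 3, 9, 4, 5].
  S_2 = Σ v_i α_i^2 r_i = 7·3·10 + 3·3·2 + 4·9·0 + 7·4·8 + 1·5·5 = 477 ≡ 4.
  S = (5, 8, 4) ≠ 0, so r is not a codeword (an error is present).
Step 3: locate the error. For a single error e at position i, S_ℓ = v_i·e·α_i^ℓ, so α_err = S_1/S_0.
  S_0^{−1} = 5^{−1} = 9 (mod 11), so α_err = 8·9 = 72 ≡ 6 = α_2. Error position i = 2.
  Consistency check: S_2/S_1 = 4·7 = 28 ≡ 6 = α_err ✓ (single-error assumption holds).
Step 4: error magnitude e = S_0/v_2 = S_0·∏_{j≠2}(α_2 − α_j) = 5·4 = 20 ≡ 9 (mod 11).
Step 5: correct position 2: c_2 = r_2 − e = 2 − 9 ≡ 4 (mod 11). Hence c = [10, 4, 0, 8, 5].
  Check: interpolating c through the α_i gives m(x) = 7 + 5·x (degree < 2) with m(α_i) = c_i for every i, so c is indeed a codeword.


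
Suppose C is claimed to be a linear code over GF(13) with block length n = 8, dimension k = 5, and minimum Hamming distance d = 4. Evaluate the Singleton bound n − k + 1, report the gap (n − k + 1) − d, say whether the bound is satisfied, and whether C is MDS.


Singleton RHS = n − k + 1 = 4, slack = 0, bound satisfied, MDS.

Singleton bound: d ≤ n − k + 1.
Here n = 8, k = 5, so n − k + 1 = 4.
Given d = 4, check d ≤ 4: YES.
Slack = (n − k + 1) − d = 0.
The code is MDS (slack = 0).
Description: the claimed parameters are [8, 5, 4]_13; such a code would be MDS (meets Singleton bound).


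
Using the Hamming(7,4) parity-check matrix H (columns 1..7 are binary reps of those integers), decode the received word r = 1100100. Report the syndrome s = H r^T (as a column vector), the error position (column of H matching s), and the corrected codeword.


s = (1, 1, 0)^T, error position = 6, corrected codeword c = 1100110

Compute s = H r^T mod 2 one row at a time:
  s_1 = 0 + 1 + 0 + 0 = 1 ≡ 1 (mod 2).
  s_2 = 1 + 0 + 0 + 0 = 1 ≡ 1 (mod 2).
  s_3 = 1 + 0 + 1 + 0 = 2 ≡ 0 (mod 2).
s = (1, 1, 0)^T — this equals column 6 of H (binary 110), so error is at position 6.
Correct: flip bit 6 of r = 1100100 to get c = 1100110.


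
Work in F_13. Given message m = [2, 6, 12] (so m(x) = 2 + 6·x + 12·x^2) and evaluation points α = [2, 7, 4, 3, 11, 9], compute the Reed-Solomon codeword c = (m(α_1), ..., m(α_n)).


c = [10, 8, 10, 11, 12, 1]

Message polynomial: m(x) = 2 + 6·x + 12·x^2 (mod 13).
For each evaluation point α_i, compute m(α_i) mod 13:
  α_1 = 2: Horner steps 12 → 4 → 10, so m(2) = 10.
  α_2 = 7: Horner steps 12 → 12 → 8, so m(7) = 8.
  α_3 = 4: Horner steps 12 → 2 → 10, so m(4) = 10.
  α_4 = 3: Horner steps 12 → 3 → 11, so m(3) = 11.
  α_5 = 11: Horner steps 12 → 8 → 12, so m(11) = 12.
  α_6 = 9: Horner steps 12 → 10 → 1, so m(9) = 1.
Codeword c = [10, 8, 10, 11, 12, 1] ∈ F_13^6.


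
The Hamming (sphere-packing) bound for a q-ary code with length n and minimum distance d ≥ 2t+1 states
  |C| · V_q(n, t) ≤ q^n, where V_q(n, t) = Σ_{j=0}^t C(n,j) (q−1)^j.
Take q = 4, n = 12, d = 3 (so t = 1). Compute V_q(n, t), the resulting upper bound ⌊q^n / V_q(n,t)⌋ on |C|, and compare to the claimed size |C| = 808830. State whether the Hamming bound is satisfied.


V_q(n, t) = 37, q^n = 16777216, Hamming bound = 453438, |C| = 808830 > bound (violated).

Step 1: Compute V_q(n, t) = Σ_{j=0}^1 C(n, j) (q−1)^j.
  j = 0: C(12,0)·(3)^0 = 1·1 = 1.
  j = 1: C(12,1)·(3)^1 = 12·3 = 36.
  V_q(n, t) = 1 + 36 = 37.
Step 2: q^n = 4^12 = 16777216.
Step 3: Hamming bound ⌊q^n / V_q(n,t)⌋ = ⌊16777216/37⌋ = 453438.
Step 4: Compare |C| = 808830 to 453438: violated.
The claimed |C| lies above the Hamming bound, so no 4-ary code of length 12 with d ≥ 3 can have 808830 codewords.


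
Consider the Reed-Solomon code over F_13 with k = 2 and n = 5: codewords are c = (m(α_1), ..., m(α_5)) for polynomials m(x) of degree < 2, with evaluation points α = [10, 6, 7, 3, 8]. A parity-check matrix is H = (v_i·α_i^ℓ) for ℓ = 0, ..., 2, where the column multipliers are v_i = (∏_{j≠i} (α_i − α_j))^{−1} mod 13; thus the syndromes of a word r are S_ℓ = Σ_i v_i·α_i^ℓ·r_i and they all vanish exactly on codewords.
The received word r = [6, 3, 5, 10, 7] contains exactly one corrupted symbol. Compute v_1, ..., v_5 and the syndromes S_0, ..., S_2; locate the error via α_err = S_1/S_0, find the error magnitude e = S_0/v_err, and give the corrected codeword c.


S = (5, 11, 6), error at position 1, error magnitude e = 8, c = [11, 3, 5, 10, 7].

Step 1: column multipliers v_i = (∏_{j≠i}(α_i − α_j))^{−1} mod 13.
  i = 1 (α = 10): (10−6)(10−7)(10−3)(10−8) = 4·3·7·2 = 168 ≡ 12, so v_1 = 12^{−1} = 12 (mod 13).
  i = 2 (α = 6): (6−10)(6−7)(6−3)(6−8) = (−4)·(−1)·3·(−2) = −24 ≡ 2, so v_2 = 2^{−1} = 7 (mod 13).
  i = 3 (α = 7): (7−10)(7−6)(7−3)(7−8) = (−3)·1·4·(−1) = 12 ≡ 12, so v_3 = 12^{−1} = 12 (mod 13).
  i = 4 (α = 3): (3−10)(3−6)(3−7)(3−8) = (−7)·(−3)·(−4)·(−5) = 420 ≡ 4, so v_4 = 4^{−1} = 10 (mod 13).
  i = 5 (α = 8): (8−10)(8−6)(8−7)(8−3) = (−2)·2·1·5 = −20 ≡ 6, so v_5 = 6^{−1} = 11 (mod 13).
  v = [12, 7, 12, 10, 11].
Step 2: syndromes of r = [6, 3, 5, 10, 7] (all sums mod 13).
  S_0 = Σ v_i r_i = 12·6 + 7·3 + 12·5 + 10·10 + 11·7 = 330 ≡ 5.
  S_1 = Σ v_i α_i r_i = 12·10·6 + 7·6·3 + 12·7·5 + 10·3·10 + 11·8·7 = 2182 ≡ 11.
  α_i^2 mod 13 = [9, 10, 10, 9, 12].
  S_2 = Σ v_i α_i^2 r_i = 12·9·6 + 7·10·3 + 12·10·5 + 10·9·10 + 11·12·7 = 3282 ≡ 6.
  S = (5, 11, 6) ≠ 0, so r is not a codeword (an error is present).
Step 3: locate the error. For a single error e at position i, S_ℓ = v_i·e·α_i^ℓ, so α_err = S_1/S_0.
  S_0^{−1} = 5^{−1} = 8 (mod 13), so α_err = 11·8 = 88 ≡ 10 = α_1. Error position i = 1.
  Consistency check: S_2/S_1 = 6·6 = 36 ≡ 10 = α_err ✓ (single-error assumption holds).
Step 4: error magnitude e = S_0/v_1 = S_0·∏_{j≠1}(α_1 − α_j) = 5·12 = 60 ≡ 8 (mod 13).
Step 5: correct position 1: c_1 = r_1 − e = 6 − 8 ≡ 11 (mod 13). Hence c = [11, 3, 5, 10, 7].
  Check: interpolating c through the α_i gives m(x) = 4 + 2·x (degree < 2) with m(α_i) = c_i for every i, so c is indeed a codeword.


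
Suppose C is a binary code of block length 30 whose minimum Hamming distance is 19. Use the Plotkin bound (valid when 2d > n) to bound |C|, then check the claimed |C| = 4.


Plotkin bound M ≤ 4; given |C| = 4 ≤ bound (satisfied).

Check applicability: 2d = 38, n = 30.
2d − n = 8 > 0, so Plotkin applies.
Compute d/(2d−n) = 19/8 ≈ 2.3750.
⌊d/(2d−n)⌋ = 2.
Plotkin bound: M ≤ 2·2 = 4.
Given |C| = 4, check: satisfied.
This |C| is at the Plotkin bound.


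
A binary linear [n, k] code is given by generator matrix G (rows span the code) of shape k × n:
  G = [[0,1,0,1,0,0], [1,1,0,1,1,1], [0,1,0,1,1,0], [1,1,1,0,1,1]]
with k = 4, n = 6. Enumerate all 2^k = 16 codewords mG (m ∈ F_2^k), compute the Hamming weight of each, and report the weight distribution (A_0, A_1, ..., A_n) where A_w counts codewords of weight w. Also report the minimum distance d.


Weight distribution: A_0 = 1, A_1 = 1, A_2 = 4, A_3 = 4, A_4 = 3, A_5 = 3. Minimum distance d = 1.

Enumerate all 2^4 = 16 messages m ∈ F_2^4.
For each, compute codeword c = mG in F_2^6, then tally its weight.
  m = 0000 → c = 000000, weight = 0.
  m = 1000 → c = 010100, weight = 2.
  m = 0100 → c = 110111, weight = 5.
  m = 1100 → c = 100011, weight = 3.
  m = 0010 → c = 010110, weight = 3.
  m = 1010 → c = 000010, weight = 1.
  m = 0110 → c = 100001, weight = 2.
  m = 1110 → c = 110101, weight = 4.
  m = 0001 → c = 111011, weight = 5.
  m = 1001 → c = 101111, weight = 5.
  m = 0101 → c = 001100, weight = 2.
  m = 1101 → c = 011000, weight = 2.
  m = 0011 → c = 101101, weight = 4.
  m = 1011 → c = 111001, weight = 4.
  m = 0111 → c = 011010, weight = 3.
  m = 1111 → c = 001110, weight = 3.
Tally weights:
  weight 0: 1 codewords.
  weight 1: 1 codewords.
  weight 2: 4 codewords.
  weight 3: 4 codewords.
  weight 4: 3 codewords.
  weight 5: 3 codewords.
Minimum distance d = smallest w > 0 with A_w > 0 = 1.
Sanity: Σ A_w = 16 = 2^4 = 16 ✓.
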